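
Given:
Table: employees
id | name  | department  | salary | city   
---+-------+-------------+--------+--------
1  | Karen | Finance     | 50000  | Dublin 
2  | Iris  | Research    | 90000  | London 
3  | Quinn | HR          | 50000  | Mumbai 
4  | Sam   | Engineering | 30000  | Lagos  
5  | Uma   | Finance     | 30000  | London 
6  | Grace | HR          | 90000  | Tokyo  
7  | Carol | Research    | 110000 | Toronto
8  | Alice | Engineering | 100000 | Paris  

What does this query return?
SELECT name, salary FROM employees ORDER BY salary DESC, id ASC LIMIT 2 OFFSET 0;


Sort by salary DESC (id ASC tiebreak), then skip 0 and take 2
Rows 1 through 2

2 rows:
Carol, 110000
Alice, 100000


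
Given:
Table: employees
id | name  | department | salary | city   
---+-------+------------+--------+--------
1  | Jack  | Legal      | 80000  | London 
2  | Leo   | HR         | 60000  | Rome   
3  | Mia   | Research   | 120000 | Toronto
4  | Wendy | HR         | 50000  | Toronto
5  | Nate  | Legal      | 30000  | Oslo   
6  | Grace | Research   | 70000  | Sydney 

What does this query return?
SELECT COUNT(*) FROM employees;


COUNT(*) counts all rows

6


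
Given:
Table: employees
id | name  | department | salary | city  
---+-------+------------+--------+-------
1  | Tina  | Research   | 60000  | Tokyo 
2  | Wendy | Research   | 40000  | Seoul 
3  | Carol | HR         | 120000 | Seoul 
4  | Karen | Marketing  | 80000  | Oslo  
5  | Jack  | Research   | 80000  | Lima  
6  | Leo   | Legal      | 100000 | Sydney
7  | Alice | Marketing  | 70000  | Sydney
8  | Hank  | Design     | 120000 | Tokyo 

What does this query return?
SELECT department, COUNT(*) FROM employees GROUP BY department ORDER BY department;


Assigning each row to its department group:
  Tina -> Research
  Wendy -> Research
  Carol -> HR
  Karen -> Marketing
  Jack -> Research
  Leo -> Legal
  Alice -> Marketing
  Hank -> Design


5 groups:
Design, 1
HR, 1
Legal, 1
Marketing, 2
Research, 3


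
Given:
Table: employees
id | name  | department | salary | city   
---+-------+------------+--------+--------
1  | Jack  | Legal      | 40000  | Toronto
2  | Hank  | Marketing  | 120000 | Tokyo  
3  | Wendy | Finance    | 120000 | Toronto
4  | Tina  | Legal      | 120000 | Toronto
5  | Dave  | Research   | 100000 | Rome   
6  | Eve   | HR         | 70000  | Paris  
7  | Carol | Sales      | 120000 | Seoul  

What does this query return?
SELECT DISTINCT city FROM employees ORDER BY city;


All 'city' values (row order): Toronto, Tokyo, Toronto, Toronto, Rome, Paris, Seoul
Removing duplicates leaves 5 unique value(s).

5 values:
Paris
Rome
Seoul
Tokyo
Toronto


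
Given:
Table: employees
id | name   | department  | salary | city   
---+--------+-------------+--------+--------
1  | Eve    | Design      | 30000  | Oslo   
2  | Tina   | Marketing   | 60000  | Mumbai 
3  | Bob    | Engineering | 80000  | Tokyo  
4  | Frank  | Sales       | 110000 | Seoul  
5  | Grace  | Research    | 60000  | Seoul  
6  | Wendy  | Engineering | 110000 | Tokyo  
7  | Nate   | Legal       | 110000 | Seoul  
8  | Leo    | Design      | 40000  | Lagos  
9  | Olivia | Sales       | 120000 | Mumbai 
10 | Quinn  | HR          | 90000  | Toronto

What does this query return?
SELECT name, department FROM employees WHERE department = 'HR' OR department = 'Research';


Filtering: department = 'HR' OR 'Research'
Matching: 2 rows

2 rows:
Grace, Research
Quinn, HR


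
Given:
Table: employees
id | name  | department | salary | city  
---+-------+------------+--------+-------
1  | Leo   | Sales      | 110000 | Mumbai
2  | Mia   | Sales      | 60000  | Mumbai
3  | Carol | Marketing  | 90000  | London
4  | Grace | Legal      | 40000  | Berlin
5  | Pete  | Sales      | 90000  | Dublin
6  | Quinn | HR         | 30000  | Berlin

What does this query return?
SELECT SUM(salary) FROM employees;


SUM(salary) = 110000 + 60000 + 90000 + 40000 + 90000 + 30000 = 420000

420000


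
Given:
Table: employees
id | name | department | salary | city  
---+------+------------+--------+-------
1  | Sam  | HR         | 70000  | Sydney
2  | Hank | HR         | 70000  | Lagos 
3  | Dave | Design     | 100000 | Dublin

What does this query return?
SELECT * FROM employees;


SELECT * returns all 3 rows with all columns

3 rows:
1, Sam, HR, 70000, Sydney
2, Hank, HR, 70000, Lagos
3, Dave, Design, 100000, Dublin


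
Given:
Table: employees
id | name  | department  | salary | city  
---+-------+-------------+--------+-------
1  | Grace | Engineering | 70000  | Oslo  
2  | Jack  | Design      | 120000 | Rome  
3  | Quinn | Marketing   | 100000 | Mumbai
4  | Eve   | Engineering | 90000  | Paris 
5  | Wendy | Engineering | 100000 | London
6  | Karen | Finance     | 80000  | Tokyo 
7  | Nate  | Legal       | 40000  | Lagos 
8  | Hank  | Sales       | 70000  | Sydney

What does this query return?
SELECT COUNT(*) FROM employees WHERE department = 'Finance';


Counting rows where department = 'Finance'
  Karen -> MATCH


1


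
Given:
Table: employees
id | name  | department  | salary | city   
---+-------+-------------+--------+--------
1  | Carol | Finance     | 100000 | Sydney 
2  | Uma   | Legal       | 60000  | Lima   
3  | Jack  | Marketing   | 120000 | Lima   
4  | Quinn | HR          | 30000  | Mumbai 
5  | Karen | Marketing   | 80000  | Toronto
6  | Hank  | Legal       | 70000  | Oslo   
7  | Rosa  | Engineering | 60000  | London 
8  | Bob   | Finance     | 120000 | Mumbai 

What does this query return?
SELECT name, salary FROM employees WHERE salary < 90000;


Filtering: salary < 90000
Matching: 5 rows

5 rows:
Uma, 60000
Quinn, 30000
Karen, 80000
Hank, 70000
Rosa, 60000


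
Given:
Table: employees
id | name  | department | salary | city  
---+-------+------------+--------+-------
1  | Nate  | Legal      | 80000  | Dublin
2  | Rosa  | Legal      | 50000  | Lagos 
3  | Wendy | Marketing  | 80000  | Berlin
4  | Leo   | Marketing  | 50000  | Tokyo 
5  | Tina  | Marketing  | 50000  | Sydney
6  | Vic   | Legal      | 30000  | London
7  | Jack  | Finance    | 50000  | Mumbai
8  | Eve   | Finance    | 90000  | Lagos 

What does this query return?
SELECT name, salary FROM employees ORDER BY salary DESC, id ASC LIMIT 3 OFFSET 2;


Sort by salary DESC (id ASC tiebreak), then skip 2 and take 3
Rows 3 through 5

3 rows:
Wendy, 80000
Rosa, 50000
Leo, 50000


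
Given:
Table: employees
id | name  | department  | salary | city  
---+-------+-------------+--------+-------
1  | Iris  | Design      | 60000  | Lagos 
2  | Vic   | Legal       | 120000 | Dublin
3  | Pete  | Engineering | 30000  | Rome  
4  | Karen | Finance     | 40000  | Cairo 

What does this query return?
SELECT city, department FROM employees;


Projecting columns: city, department

4 rows:
Lagos, Design
Dublin, Legal
Rome, Engineering
Cairo, Finance


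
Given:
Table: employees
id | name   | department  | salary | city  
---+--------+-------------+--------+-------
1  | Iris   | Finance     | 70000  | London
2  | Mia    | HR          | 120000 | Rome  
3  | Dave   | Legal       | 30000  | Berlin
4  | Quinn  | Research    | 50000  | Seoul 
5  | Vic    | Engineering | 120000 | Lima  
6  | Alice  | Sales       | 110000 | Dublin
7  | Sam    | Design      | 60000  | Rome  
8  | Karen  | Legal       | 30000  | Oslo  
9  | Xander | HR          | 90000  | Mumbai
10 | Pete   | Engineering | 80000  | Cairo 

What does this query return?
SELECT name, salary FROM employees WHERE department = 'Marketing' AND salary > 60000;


Filtering: department = 'Marketing' AND salary > 60000
Matching: 0 rows

Empty result set (0 rows)


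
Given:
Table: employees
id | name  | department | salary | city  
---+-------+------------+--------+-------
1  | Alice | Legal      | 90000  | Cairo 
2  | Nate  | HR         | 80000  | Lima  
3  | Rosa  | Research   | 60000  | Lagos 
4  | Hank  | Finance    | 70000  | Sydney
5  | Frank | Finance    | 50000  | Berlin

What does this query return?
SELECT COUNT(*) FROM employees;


COUNT(*) counts all rows

5


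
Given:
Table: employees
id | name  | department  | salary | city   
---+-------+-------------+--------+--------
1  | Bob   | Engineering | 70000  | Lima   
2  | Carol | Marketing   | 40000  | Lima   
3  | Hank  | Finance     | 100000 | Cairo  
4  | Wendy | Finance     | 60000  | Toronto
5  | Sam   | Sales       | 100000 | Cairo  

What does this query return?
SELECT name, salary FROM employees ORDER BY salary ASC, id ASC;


Sorting by salary ASC, then id ASC for ties

5 rows:
Carol, 40000
Wendy, 60000
Bob, 70000
Hank, 100000
Sam, 100000


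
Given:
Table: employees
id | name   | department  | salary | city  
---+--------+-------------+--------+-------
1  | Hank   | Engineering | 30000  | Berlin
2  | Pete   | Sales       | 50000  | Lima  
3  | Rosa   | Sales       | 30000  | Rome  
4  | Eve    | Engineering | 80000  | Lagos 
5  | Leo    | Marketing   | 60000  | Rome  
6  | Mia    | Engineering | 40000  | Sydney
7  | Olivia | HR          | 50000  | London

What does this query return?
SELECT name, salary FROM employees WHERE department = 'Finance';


Filtering: department = 'Finance'
Matching rows: 0

Empty result set (0 rows)


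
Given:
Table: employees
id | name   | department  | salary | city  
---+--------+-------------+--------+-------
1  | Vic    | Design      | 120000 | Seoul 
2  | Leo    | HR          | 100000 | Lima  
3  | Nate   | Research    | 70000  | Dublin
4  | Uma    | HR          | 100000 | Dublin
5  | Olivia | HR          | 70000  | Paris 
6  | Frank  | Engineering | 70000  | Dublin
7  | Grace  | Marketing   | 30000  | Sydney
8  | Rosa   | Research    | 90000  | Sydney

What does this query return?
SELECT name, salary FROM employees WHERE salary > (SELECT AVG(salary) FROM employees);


Subquery: AVG(salary) = 81250.0
Filtering: salary > 81250.0
  Vic (120000) -> MATCH
  Leo (100000) -> MATCH
  Uma (100000) -> MATCH
  Rosa (90000) -> MATCH


4 rows:
Vic, 120000
Leo, 100000
Uma, 100000
Rosa, 90000


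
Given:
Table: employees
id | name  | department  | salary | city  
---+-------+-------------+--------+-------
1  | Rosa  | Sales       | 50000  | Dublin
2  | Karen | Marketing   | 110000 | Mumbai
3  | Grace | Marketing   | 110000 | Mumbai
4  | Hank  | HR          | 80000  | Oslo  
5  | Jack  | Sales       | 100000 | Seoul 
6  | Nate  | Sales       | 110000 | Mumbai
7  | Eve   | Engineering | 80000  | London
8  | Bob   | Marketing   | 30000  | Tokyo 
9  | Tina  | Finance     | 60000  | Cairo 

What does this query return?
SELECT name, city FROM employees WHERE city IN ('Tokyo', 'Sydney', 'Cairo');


Filtering: city IN ('Tokyo', 'Sydney', 'Cairo')
Matching: 2 rows

2 rows:
Bob, Tokyo
Tina, Cairo


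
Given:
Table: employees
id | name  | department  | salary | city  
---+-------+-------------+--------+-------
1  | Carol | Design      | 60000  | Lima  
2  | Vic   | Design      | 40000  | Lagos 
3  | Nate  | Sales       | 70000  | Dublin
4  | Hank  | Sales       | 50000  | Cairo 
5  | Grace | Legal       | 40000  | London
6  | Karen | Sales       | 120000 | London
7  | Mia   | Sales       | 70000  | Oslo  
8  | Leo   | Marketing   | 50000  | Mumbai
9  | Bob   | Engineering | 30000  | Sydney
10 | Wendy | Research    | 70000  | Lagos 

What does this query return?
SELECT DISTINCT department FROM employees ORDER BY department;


All 'department' values (row order): Design, Design, Sales, Sales, Legal, Sales, Sales, Marketing, Engineering, Research
Removing duplicates leaves 6 unique value(s).

6 values:
Design
Engineering
Legal
Marketing
Research
Sales


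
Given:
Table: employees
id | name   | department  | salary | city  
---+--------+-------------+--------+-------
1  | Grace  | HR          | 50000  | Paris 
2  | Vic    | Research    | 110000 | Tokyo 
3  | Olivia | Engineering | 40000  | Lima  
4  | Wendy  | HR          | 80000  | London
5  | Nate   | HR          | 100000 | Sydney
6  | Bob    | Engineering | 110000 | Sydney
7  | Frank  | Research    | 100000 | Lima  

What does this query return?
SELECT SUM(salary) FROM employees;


SUM(salary) = 50000 + 110000 + 40000 + 80000 + 100000 + 110000 + 100000 = 590000

590000


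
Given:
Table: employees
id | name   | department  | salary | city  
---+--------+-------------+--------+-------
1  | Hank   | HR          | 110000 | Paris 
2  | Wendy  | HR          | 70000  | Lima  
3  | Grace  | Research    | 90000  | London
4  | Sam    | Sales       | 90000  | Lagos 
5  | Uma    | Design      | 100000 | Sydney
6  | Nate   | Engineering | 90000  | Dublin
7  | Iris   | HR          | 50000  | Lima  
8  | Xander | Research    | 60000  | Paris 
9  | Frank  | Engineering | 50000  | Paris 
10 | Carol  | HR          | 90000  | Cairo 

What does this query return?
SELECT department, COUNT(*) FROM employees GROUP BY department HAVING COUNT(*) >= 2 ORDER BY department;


Groups with count >= 2:
  Engineering: 2 -> PASS
  HR: 4 -> PASS
  Research: 2 -> PASS
  Design: 1 -> filtered out
  Sales: 1 -> filtered out


3 groups:
Engineering, 2
HR, 4
Research, 2


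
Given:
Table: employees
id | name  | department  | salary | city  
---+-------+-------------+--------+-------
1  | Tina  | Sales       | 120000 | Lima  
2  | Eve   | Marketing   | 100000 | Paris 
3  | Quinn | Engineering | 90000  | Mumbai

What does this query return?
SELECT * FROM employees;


SELECT * returns all 3 rows with all columns

3 rows:
1, Tina, Sales, 120000, Lima
2, Eve, Marketing, 100000, Paris
3, Quinn, Engineering, 90000, Mumbai


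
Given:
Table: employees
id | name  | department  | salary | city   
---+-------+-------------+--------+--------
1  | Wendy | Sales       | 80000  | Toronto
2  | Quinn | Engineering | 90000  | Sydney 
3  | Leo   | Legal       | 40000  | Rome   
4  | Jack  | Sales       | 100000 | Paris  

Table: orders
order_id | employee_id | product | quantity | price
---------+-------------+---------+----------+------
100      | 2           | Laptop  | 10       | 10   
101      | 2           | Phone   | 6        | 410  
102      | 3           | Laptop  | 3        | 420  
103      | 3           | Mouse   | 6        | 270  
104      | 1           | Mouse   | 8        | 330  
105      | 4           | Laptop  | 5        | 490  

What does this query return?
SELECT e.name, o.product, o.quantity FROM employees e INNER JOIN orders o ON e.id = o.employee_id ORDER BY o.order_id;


Joining employees.id = orders.employee_id:
  employee Quinn (id=2) -> order Laptop
  employee Quinn (id=2) -> order Phone
  employee Leo (id=3) -> order Laptop
  employee Leo (id=3) -> order Mouse
  employee Wendy (id=1) -> order Mouse
  employee Jack (id=4) -> order Laptop


6 rows:
Quinn, Laptop, 10
Quinn, Phone, 6
Leo, Laptop, 3
Leo, Mouse, 6
Wendy, Mouse, 8
Jack, Laptop, 5


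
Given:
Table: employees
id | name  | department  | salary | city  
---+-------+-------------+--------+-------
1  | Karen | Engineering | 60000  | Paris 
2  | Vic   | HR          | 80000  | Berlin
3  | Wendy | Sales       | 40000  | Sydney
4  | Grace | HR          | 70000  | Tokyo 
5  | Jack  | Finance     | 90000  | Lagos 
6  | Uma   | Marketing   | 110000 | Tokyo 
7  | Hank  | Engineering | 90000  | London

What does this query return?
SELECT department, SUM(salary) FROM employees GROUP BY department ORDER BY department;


Summing salary within each department:
  Engineering: 60000 + 90000 = 150000
  Finance: 90000 = 90000
  HR: 80000 + 70000 = 150000
  Marketing: 110000 = 110000
  Sales: 40000 = 40000


5 groups:
Engineering, 150000
Finance, 90000
HR, 150000
Marketing, 110000
Sales, 40000


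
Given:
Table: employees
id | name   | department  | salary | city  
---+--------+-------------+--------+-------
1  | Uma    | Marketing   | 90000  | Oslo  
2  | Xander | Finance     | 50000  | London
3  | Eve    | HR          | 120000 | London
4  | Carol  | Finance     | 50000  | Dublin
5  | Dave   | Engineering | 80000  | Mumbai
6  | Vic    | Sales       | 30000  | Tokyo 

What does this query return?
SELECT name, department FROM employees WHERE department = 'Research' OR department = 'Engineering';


Filtering: department = 'Research' OR 'Engineering'
Matching: 1 rows

1 rows:
Dave, Engineering


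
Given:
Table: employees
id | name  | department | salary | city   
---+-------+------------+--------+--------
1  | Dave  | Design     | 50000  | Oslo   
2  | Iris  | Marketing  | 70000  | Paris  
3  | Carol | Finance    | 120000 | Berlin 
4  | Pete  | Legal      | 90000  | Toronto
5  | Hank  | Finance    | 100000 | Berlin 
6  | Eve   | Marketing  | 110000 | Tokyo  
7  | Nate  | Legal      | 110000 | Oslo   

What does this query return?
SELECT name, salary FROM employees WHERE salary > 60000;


Filtering: salary > 60000
Matching: 6 rows

6 rows:
Iris, 70000
Carol, 120000
Pete, 90000
Hank, 100000
Eve, 110000
Nate, 110000


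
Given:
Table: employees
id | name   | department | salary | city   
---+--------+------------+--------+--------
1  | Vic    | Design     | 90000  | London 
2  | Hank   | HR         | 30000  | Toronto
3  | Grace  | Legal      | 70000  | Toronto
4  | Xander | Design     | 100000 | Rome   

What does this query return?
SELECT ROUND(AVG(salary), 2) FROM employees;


SUM(salary) = 290000
COUNT = 4
ROUND(AVG, 2) = ROUND(290000 / 4, 2) = 72500.0

72500.0


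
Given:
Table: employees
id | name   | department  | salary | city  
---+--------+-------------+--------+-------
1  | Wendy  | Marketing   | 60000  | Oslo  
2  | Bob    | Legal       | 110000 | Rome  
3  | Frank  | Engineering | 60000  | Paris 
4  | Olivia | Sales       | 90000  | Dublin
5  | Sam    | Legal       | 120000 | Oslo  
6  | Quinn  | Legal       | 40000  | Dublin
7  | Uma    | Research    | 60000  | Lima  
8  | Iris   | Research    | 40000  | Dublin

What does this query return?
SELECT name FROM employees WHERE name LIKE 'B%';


LIKE 'B%' matches names starting with 'B'
Matching: 1

1 rows:
Bob


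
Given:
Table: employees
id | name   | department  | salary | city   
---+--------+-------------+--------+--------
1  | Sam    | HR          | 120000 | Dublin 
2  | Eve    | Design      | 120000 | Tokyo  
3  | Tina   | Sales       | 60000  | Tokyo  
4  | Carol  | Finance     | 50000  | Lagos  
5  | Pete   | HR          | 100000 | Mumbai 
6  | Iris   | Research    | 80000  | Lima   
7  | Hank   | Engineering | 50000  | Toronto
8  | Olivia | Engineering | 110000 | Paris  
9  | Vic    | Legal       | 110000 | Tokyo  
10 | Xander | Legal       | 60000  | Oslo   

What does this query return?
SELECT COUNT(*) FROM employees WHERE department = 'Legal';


Counting rows where department = 'Legal'
  Vic -> MATCH
  Xander -> MATCH


2


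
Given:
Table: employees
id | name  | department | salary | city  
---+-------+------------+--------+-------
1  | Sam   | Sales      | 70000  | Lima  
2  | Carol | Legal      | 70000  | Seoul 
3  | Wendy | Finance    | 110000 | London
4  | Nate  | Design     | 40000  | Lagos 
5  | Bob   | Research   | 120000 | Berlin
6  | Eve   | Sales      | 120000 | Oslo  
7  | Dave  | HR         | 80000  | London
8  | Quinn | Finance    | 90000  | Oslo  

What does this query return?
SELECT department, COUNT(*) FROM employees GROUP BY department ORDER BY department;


Assigning each row to its department group:
  Sam -> Sales
  Carol -> Legal
  Wendy -> Finance
  Nate -> Design
  Bob -> Research
  Eve -> Sales
  Dave -> HR
  Quinn -> Finance


6 groups:
Design, 1
Finance, 2
HR, 1
Legal, 1
Research, 1
Sales, 2


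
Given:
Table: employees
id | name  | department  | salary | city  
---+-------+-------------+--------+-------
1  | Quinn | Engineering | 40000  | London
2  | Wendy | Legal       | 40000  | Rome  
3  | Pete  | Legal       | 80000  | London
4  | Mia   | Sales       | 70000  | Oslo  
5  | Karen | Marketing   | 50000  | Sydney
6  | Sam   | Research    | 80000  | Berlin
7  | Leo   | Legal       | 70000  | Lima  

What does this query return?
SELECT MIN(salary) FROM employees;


Salaries: 40000, 40000, 80000, 70000, 50000, 80000, 70000
MIN = 40000

40000


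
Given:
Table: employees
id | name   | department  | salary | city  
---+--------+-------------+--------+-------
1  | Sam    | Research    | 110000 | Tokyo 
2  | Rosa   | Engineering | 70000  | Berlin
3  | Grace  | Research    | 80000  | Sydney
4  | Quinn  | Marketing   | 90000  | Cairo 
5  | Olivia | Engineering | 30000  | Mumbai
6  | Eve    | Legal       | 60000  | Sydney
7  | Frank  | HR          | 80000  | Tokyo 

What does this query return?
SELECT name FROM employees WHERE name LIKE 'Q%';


LIKE 'Q%' matches names starting with 'Q'
Matching: 1

1 rows:
Quinn


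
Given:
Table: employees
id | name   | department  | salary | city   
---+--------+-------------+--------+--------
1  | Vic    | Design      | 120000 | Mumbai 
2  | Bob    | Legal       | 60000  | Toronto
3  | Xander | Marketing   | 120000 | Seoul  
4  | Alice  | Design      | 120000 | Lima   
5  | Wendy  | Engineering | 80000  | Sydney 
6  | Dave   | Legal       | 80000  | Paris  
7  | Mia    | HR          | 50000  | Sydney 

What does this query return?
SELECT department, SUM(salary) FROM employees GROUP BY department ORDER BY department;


Summing salary within each department:
  Design: 120000 + 120000 = 240000
  Engineering: 80000 = 80000
  HR: 50000 = 50000
  Legal: 60000 + 80000 = 140000
  Marketing: 120000 = 120000


5 groups:
Design, 240000
Engineering, 80000
HR, 50000
Legal, 140000
Marketing, 120000


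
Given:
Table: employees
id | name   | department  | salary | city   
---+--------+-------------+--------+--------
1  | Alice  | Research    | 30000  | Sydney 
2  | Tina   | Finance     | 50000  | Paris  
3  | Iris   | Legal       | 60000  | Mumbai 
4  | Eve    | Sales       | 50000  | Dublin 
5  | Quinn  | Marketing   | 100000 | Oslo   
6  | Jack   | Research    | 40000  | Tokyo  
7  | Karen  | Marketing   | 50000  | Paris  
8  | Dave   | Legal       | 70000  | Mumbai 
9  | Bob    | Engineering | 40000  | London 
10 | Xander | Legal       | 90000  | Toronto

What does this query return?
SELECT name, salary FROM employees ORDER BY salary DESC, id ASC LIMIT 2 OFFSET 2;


Sort by salary DESC (id ASC tiebreak), then skip 2 and take 2
Rows 3 through 4

2 rows:
Dave, 70000
Iris, 60000


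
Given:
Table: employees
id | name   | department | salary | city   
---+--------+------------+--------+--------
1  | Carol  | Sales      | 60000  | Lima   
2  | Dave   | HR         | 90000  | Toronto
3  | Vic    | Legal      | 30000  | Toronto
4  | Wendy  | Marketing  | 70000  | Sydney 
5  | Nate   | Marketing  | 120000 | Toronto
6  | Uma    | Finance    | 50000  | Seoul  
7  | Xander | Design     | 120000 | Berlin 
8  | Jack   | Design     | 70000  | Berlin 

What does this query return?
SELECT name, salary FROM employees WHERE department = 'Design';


Filtering: department = 'Design'
Matching rows: 2

2 rows:
Xander, 120000
Jack, 70000


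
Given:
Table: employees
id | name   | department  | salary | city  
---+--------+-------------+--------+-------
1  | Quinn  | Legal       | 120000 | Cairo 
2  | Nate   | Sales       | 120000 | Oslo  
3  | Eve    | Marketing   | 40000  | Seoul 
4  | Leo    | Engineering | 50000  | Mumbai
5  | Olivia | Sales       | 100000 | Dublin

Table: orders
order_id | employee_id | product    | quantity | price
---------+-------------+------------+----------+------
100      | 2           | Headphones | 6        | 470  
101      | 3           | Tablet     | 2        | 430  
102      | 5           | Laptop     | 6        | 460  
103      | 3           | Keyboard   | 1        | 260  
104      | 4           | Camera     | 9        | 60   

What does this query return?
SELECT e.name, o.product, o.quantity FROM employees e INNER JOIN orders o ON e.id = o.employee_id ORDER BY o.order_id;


Joining employees.id = orders.employee_id:
  employee Nate (id=2) -> order Headphones
  employee Eve (id=3) -> order Tablet
  employee Olivia (id=5) -> order Laptop
  employee Eve (id=3) -> order Keyboard
  employee Leo (id=4) -> order Camera


5 rows:
Nate, Headphones, 6
Eve, Tablet, 2
Olivia, Laptop, 6
Eve, Keyboard, 1
Leo, Camera, 9


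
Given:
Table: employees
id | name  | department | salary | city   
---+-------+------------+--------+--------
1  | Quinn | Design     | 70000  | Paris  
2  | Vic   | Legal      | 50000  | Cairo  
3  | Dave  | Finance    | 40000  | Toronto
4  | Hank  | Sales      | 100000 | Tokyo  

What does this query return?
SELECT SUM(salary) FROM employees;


SUM(salary) = 70000 + 50000 + 40000 + 100000 = 260000

260000


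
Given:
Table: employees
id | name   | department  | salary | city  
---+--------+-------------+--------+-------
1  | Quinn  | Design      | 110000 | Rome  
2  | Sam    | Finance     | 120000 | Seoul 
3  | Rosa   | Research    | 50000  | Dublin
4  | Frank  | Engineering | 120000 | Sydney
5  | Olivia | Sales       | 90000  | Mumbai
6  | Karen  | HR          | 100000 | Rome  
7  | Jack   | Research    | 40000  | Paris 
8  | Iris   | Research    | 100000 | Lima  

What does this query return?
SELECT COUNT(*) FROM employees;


COUNT(*) counts all rows

8


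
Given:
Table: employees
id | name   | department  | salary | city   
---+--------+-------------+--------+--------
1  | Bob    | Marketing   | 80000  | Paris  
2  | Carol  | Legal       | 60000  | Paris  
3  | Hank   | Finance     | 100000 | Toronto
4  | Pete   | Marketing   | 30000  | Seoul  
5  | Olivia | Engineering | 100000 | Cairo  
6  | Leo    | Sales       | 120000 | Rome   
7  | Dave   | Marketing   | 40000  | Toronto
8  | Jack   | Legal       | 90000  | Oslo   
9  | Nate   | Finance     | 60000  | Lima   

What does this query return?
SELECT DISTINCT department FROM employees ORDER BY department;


All 'department' values (row order): Marketing, Legal, Finance, Marketing, Engineering, Sales, Marketing, Legal, Finance
Removing duplicates leaves 5 unique value(s).

5 values:
Engineering
Finance
Legal
Marketing
Sales


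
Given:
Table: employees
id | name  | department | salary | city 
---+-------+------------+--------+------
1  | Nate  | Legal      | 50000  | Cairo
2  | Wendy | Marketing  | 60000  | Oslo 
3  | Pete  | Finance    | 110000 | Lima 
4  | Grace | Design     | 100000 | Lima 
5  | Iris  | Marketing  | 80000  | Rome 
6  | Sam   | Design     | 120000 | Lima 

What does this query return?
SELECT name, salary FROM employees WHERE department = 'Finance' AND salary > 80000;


Filtering: department = 'Finance' AND salary > 80000
Matching: 1 rows

1 rows:
Pete, 110000


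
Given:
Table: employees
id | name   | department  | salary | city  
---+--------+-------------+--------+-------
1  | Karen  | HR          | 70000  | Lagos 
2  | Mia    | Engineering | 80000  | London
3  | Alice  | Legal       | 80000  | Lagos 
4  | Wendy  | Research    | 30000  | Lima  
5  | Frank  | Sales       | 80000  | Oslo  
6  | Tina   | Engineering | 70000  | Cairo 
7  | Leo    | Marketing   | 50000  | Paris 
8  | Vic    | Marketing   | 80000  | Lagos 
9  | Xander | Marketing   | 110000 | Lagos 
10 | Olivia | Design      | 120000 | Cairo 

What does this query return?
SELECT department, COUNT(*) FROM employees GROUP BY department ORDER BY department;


Assigning each row to its department group:
  Karen -> HR
  Mia -> Engineering
  Alice -> Legal
  Wendy -> Research
  Frank -> Sales
  Tina -> Engineering
  Leo -> Marketing
  Vic -> Marketing
  Xander -> Marketing
  Olivia -> Design


7 groups:
Design, 1
Engineering, 2
HR, 1
Legal, 1
Marketing, 3
Research, 1
Sales, 1


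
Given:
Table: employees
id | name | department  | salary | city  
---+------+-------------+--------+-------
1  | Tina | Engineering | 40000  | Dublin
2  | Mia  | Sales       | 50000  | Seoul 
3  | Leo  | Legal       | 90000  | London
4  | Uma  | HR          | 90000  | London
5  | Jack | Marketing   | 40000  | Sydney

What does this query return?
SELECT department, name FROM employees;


Projecting columns: department, name

5 rows:
Engineering, Tina
Sales, Mia
Legal, Leo
HR, Uma
Marketing, Jack


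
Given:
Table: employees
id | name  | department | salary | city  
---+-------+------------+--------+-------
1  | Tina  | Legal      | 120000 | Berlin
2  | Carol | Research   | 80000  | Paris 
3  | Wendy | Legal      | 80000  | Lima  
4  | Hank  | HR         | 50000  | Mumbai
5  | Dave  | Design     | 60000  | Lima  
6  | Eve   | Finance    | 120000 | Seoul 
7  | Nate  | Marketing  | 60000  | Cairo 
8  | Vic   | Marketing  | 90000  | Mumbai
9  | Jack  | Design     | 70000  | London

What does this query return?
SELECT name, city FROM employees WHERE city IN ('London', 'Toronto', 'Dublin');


Filtering: city IN ('London', 'Toronto', 'Dublin')
Matching: 1 rows

1 rows:
Jack, London


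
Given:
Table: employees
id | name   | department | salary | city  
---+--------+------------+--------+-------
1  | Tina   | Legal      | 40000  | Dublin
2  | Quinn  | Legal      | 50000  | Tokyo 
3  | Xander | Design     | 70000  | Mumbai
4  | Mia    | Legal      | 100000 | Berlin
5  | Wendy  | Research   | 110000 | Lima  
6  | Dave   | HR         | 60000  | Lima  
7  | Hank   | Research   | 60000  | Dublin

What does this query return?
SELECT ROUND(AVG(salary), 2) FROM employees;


SUM(salary) = 490000
COUNT = 7
ROUND(AVG, 2) = ROUND(490000 / 7, 2) = 70000.0

70000.0


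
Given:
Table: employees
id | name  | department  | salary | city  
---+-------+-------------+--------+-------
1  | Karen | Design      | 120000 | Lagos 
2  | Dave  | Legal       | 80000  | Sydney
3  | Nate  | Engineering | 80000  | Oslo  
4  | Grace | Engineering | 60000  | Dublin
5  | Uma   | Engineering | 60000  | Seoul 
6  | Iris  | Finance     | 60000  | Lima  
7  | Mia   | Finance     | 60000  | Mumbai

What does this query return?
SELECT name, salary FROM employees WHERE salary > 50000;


Filtering: salary > 50000
Matching: 7 rows

7 rows:
Karen, 120000
Dave, 80000
Nate, 80000
Grace, 60000
Uma, 60000
Iris, 60000
Mia, 60000


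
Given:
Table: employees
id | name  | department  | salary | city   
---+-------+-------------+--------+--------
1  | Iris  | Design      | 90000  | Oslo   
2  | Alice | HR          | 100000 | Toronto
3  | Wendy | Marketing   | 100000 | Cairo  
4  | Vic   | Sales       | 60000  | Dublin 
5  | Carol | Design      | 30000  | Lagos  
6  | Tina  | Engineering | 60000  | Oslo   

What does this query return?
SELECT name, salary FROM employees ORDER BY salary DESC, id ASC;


Sorting by salary DESC, then id ASC for ties

6 rows:
Alice, 100000
Wendy, 100000
Iris, 90000
Vic, 60000
Tina, 60000
Carol, 30000


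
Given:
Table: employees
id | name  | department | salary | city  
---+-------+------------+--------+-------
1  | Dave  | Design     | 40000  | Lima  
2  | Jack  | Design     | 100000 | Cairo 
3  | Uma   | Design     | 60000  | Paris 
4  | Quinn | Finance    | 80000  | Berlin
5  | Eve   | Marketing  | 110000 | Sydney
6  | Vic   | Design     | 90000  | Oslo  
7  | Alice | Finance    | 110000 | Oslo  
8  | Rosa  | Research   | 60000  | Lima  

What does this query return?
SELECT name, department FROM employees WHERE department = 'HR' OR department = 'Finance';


Filtering: department = 'HR' OR 'Finance'
Matching: 2 rows

2 rows:
Quinn, Finance
Alice, Finance


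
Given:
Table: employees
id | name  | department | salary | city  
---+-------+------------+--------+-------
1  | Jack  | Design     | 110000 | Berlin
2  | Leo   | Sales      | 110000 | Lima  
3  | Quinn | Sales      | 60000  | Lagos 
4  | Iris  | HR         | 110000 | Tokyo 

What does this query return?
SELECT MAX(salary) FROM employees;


Salaries: 110000, 110000, 60000, 110000
MAX = 110000

110000


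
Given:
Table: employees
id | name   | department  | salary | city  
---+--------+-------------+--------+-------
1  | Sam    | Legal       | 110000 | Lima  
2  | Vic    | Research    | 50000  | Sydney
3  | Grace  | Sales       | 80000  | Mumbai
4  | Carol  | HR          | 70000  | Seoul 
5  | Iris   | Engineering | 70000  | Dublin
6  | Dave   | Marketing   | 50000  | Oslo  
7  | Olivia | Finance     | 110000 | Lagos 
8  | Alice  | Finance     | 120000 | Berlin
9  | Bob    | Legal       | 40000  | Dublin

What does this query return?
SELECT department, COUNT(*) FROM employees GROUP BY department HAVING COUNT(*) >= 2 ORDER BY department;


Groups with count >= 2:
  Finance: 2 -> PASS
  Legal: 2 -> PASS
  Engineering: 1 -> filtered out
  HR: 1 -> filtered out
  Marketing: 1 -> filtered out
  Research: 1 -> filtered out
  Sales: 1 -> filtered out


2 groups:
Finance, 2
Legal, 2


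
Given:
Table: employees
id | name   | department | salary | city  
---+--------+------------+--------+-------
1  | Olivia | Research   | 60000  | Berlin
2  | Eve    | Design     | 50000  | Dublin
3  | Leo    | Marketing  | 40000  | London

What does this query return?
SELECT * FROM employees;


SELECT * returns all 3 rows with all columns

3 rows:
1, Olivia, Research, 60000, Berlin
2, Eve, Design, 50000, Dublin
3, Leo, Marketing, 40000, London


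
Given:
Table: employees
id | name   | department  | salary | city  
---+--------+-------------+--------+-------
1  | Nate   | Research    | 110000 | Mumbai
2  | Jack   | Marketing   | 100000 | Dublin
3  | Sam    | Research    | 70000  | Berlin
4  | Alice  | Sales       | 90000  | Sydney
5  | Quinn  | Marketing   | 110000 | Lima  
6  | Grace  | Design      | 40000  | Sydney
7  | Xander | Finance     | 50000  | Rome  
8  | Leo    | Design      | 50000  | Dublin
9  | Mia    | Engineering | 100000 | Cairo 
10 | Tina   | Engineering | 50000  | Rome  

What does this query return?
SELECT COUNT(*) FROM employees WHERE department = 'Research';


Counting rows where department = 'Research'
  Nate -> MATCH
  Sam -> MATCH


2


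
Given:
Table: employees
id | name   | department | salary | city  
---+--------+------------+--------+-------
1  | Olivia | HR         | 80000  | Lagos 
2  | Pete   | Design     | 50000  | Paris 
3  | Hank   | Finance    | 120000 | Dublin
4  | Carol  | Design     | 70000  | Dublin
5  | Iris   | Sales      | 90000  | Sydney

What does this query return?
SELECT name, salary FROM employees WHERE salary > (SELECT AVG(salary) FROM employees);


Subquery: AVG(salary) = 82000.0
Filtering: salary > 82000.0
  Hank (120000) -> MATCH
  Iris (90000) -> MATCH


2 rows:
Hank, 120000
Iris, 90000


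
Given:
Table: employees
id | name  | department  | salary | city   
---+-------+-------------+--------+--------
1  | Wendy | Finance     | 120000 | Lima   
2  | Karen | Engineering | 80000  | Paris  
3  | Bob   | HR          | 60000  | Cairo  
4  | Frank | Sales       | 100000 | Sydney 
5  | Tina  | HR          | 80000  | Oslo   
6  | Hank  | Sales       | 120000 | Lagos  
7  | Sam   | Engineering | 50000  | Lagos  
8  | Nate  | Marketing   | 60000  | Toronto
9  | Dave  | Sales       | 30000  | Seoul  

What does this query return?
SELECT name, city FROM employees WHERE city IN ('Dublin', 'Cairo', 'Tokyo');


Filtering: city IN ('Dublin', 'Cairo', 'Tokyo')
Matching: 1 rows

1 rows:
Bob, Cairo


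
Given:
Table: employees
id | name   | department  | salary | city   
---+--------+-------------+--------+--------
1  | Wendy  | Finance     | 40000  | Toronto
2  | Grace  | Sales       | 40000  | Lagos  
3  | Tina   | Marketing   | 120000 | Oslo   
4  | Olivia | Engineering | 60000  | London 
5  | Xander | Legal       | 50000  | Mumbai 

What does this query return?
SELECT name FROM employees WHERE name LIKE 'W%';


LIKE 'W%' matches names starting with 'W'
Matching: 1

1 rows:
Wendy


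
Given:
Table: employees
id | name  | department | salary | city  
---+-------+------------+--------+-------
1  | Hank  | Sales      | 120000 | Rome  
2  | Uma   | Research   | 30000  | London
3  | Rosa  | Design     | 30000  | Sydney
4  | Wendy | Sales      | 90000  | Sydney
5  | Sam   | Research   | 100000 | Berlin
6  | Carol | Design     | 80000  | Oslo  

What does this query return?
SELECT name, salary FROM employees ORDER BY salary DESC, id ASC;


Sorting by salary DESC, then id ASC for ties

6 rows:
Hank, 120000
Sam, 100000
Wendy, 90000
Carol, 80000
Uma, 30000
Rosa, 30000


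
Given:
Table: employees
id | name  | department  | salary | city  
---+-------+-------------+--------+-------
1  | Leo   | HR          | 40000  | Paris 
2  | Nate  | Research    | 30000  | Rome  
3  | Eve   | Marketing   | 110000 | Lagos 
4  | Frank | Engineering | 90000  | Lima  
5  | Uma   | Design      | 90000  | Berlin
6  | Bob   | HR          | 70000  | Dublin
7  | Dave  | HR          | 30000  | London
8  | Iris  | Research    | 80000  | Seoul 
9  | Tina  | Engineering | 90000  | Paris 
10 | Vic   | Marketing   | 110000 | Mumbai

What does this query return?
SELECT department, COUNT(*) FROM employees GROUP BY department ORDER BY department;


Assigning each row to its department group:
  Leo -> HR
  Nate -> Research
  Eve -> Marketing
  Frank -> Engineering
  Uma -> Design
  Bob -> HR
  Dave -> HR
  Iris -> Research
  Tina -> Engineering
  Vic -> Marketing


5 groups:
Design, 1
Engineering, 2
HR, 3
Marketing, 2
Research, 2


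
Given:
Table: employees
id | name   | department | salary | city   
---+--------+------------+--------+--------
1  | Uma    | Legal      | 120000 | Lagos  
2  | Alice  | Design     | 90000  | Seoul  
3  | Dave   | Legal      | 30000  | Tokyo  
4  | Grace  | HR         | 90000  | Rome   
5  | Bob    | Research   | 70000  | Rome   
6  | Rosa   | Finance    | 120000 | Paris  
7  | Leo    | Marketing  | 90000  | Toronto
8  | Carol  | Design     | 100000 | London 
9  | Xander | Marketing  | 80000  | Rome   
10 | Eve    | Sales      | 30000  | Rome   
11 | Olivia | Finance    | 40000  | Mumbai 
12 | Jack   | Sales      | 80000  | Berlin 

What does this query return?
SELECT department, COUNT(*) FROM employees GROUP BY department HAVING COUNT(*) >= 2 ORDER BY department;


Groups with count >= 2:
  Design: 2 -> PASS
  Finance: 2 -> PASS
  Legal: 2 -> PASS
  Marketing: 2 -> PASS
  Sales: 2 -> PASS
  HR: 1 -> filtered out
  Research: 1 -> filtered out


5 groups:
Design, 2
Finance, 2
Legal, 2
Marketing, 2
Sales, 2


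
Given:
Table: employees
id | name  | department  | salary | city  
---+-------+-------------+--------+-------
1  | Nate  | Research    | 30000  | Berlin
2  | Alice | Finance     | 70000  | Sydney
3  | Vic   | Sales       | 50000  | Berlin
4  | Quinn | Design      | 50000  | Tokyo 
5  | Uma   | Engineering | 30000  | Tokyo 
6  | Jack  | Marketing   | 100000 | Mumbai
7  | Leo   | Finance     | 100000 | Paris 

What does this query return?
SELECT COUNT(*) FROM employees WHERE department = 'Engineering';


Counting rows where department = 'Engineering'
  Uma -> MATCH


1


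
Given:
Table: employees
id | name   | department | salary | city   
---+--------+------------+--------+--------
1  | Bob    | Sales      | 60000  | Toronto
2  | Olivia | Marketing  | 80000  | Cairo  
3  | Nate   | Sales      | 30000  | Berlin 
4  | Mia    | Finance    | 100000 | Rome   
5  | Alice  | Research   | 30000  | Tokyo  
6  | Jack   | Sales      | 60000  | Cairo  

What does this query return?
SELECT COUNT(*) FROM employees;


COUNT(*) counts all rows

6


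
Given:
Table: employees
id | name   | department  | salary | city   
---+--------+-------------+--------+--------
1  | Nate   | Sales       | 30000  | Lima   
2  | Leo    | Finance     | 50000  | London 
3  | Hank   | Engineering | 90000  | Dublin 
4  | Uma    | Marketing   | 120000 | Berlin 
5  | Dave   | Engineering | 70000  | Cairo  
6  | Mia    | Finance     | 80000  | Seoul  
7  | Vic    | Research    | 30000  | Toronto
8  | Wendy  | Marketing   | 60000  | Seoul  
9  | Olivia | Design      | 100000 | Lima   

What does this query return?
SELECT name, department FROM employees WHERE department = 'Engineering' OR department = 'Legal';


Filtering: department = 'Engineering' OR 'Legal'
Matching: 2 rows

2 rows:
Hank, Engineering
Dave, Engineering


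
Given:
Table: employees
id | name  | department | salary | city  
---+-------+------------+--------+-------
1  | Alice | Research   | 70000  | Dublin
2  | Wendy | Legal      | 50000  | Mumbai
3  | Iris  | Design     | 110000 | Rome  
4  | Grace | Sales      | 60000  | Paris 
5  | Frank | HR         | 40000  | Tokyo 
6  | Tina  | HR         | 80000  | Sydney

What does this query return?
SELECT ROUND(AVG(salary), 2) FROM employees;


SUM(salary) = 410000
COUNT = 6
ROUND(AVG, 2) = ROUND(410000 / 6, 2) = 68333.33

68333.33
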